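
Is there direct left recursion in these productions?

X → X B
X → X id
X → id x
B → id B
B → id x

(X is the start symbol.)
X → X B: LEFT RECURSIVE (starts with X)
X → X id: LEFT RECURSIVE (starts with X)
X → id x: starts with id
B → id B: starts with id
B → id x: starts with id

The grammar has direct left recursion on: X.

Answer: Yes, X is left-recursive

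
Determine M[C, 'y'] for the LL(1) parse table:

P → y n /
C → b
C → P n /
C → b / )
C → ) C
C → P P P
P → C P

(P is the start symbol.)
To find M[C, 'y'], we find productions for C where 'y' is in the predict set (PREDICT(N → α) = (FIRST(α) \ {ε}) ∪ (FOLLOW(N) if α ⇒* ε)).

Relevant sets:
  FIRST(P) = { ')', 'b', 'y' }

C → b: PREDICT = { 'b' }
C → P n /: PREDICT = { ')', 'b', 'y' }
  'y' is in predict set, so this production goes in M[C, 'y']
C → b / ): PREDICT = { 'b' }
C → ) C: PREDICT = { ')' }
C → P P P: PREDICT = { ')', 'b', 'y' }
  'y' is in predict set, so this production goes in M[C, 'y']

M[C, 'y'] = C → P n /, C → P P P  (a multiply-defined cell — the grammar is not LL(1))

Answer: C → P n /, C → P P P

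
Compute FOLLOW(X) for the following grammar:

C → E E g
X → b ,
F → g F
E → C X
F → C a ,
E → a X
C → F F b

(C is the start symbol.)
{ 'a', 'g' }

In E → C X: X is at the end, add FOLLOW(E)
In E → a X: X is at the end, add FOLLOW(E)

The FOLLOW sets referred to above (computed the same way, to a fixed point):
  FOLLOW(E) = { 'a', 'g' }

Taking the union: FOLLOW(X) = { 'a', 'g' }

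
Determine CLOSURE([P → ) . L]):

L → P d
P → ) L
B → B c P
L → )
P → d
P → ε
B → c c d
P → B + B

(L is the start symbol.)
{ [B → . B c P], [B → . c c d], [L → . )], [L → . P d], [P → ) . L], [P → . ) L], [P → . B + B], [P → . d], [P → .] }

Start with: [P → ) . L]
  [P → ) . L] has the dot before L: add [L → . P d], [L → . )]
  [L → . P d] has the dot before P: add [P → . ) L], [P → . d], [P → .], [P → . B + B]
  [P → . B + B] has the dot before B: add [B → . B c P], [B → . c c d]
No further items can be added.

CLOSURE = { [B → . B c P], [B → . c c d], [L → . )], [L → . P d], [P → ) . L], [P → . ) L], [P → . B + B], [P → . d], [P → .] }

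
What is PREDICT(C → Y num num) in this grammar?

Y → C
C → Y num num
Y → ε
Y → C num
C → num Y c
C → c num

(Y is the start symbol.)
PREDICT(C → Y num num) = (FIRST(RHS) \ {ε}) ∪ (FOLLOW(C) if ε ∈ FIRST(RHS), i.e. RHS ⇒* ε)
FIRST(Y) = { 'c', 'num', ε }
FIRST(Y num num) = { 'c', 'num' }
ε ∉ FIRST(Y num num), so FOLLOW(C) is not added.
PREDICT(C → Y num num) = { 'c', 'num' }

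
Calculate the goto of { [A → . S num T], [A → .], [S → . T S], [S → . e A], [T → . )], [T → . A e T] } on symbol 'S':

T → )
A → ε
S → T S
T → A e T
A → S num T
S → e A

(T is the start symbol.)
GOTO(I, 'S') = CLOSURE({ [A → αX.β] : [A → α.Xβ] ∈ I, X = 'S' })

Items with dot before 'S', with the dot advanced:
  [A → . S num T] → [A → S . num T]
Closure adds nothing (no advanced item has the dot before a non-terminal).

GOTO = { [A → S . num T] }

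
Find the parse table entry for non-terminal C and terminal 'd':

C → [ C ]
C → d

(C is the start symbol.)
C → d

To find M[C, 'd'], we find productions for C where 'd' is in the predict set (PREDICT(N → α) = (FIRST(α) \ {ε}) ∪ (FOLLOW(N) if α ⇒* ε)).

C → [ C ]: PREDICT = { '[' }
C → d: PREDICT = { 'd' }
  'd' is in predict set, so this production goes in M[C, 'd']

M[C, 'd'] = C → d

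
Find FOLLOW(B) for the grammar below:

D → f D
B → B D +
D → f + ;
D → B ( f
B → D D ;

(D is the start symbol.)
{ '(', 'f' }

In B → B D +: B is followed by D '+', add FIRST(D '+') \ {ε} = { 'f' }
In D → B ( f: B is followed by '(' f, add FIRST('(' f) \ {ε} = { '(' }

Taking the union: FOLLOW(B) = { '(', 'f' }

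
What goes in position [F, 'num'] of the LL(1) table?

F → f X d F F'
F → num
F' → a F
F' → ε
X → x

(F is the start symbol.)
To find M[F, 'num'], we find productions for F where 'num' is in the predict set (PREDICT(N → α) = (FIRST(α) \ {ε}) ∪ (FOLLOW(N) if α ⇒* ε)).

F → f X d F F': PREDICT = { 'f' }
F → num: PREDICT = { 'num' }
  'num' is in predict set, so this production goes in M[F, 'num']

M[F, 'num'] = F → num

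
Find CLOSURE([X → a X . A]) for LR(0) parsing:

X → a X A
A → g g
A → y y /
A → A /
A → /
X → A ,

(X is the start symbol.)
Start with: [X → a X . A]
  [X → a X . A] has the dot before A: add [A → . g g], [A → . y y /], [A → . A /], [A → . /]
No further items can be added.

CLOSURE = { [A → . /], [A → . A /], [A → . g g], [A → . y y /], [X → a X . A] }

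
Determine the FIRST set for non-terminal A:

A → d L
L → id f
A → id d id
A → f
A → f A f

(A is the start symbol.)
{ 'd', 'f', 'id' }

To compute FIRST(A), examine every production with A on the left-hand side, reading each right-hand side left to right until a non-nullable symbol is reached.

From A → d L:
  - d is a terminal: add 'd' and stop
From A → id d id:
  - id is a terminal: add 'id' and stop
From A → f:
  - f is a terminal: add 'f' and stop
From A → f A f:
  - f is a terminal: add 'f' and stop

Collecting: FIRST(A) = { 'd', 'f', 'id' }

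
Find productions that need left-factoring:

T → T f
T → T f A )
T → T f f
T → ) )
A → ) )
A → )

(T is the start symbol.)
Yes, T has productions with common prefix 'T f'; A has productions with common prefix ')'

Left-factoring is needed when two productions for the same non-terminal
share a common prefix on the right-hand side.

Productions for T:
  T → T f
  T → T f A )
  T → T f f
  T → ) )
Productions for A:
  A → ) )
  A → )

Found common prefix 'T f' in productions for T
Found common prefix ')' in productions for A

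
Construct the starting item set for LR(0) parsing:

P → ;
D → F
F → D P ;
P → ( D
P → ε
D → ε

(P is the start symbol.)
First, augment the grammar with P' → P
I₀ = CLOSURE({ [P' → . P] }):
  [P' → . P] has the dot before P: add [P → . ;], [P → . ( D], [P → .]
No further items can be added.

I₀ = { [P → . ( D], [P → . ;], [P → .], [P' → . P] }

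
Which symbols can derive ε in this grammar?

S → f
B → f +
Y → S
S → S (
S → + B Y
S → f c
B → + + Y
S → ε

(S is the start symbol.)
A non-terminal is nullable if it can derive ε (the empty string): either it has an ε-production, or it has a production whose right-hand side consists entirely of nullable non-terminals.

ε-productions: S → ε
So S is immediately nullable.
Y → S: every symbol on the right is nullable, so Y is nullable too.
No further non-terminal can be added: every production for the remaining non-terminals contains a terminal or a non-nullable non-terminal.
Nullable = { 'S', 'Y' }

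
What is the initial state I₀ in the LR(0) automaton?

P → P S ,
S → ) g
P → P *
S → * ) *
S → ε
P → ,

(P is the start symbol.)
First, augment the grammar with P' → P
I₀ = CLOSURE({ [P' → . P] }):
  [P' → . P] has the dot before P: add [P → . P S ,], [P → . P *], [P → . ,]
No further items can be added.

I₀ = { [P → . ,], [P → . P *], [P → . P S ,], [P' → . P] }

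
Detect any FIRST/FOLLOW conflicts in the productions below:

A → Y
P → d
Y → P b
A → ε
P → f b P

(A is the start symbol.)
Nullable non-terminals: A.
FIRST sets used below: FIRST(Y) = { 'd', 'f' }

A: nullable alternative(s) A → ε; FOLLOW(A) = { $ }
  A → Y: FIRST \ {ε} = { 'd', 'f' } — disjoint from FOLLOW(A)
  A → ε: FIRST \ {ε} = { } — this is the only nullable alternative, skip

P, Y have no nullable alternative, so no FIRST/FOLLOW check is needed there.

No FIRST/FOLLOW conflicts found.

Answer: No FIRST/FOLLOW conflicts.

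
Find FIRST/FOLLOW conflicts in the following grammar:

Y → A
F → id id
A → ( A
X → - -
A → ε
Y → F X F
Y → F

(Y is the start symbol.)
A FIRST/FOLLOW conflict occurs when a non-terminal N has a nullable alternative N → β (β ⇒* ε) and another alternative N → α with FIRST(α) ∩ FOLLOW(N) ≠ ∅: on such a lookahead the parser cannot decide between expanding α and letting N vanish via β.

Nullable non-terminals: A, Y.
FIRST sets used below: FIRST(A) = { '(', ε }, FIRST(F) = { 'id' }

A: nullable alternative(s) A → ε; FOLLOW(A) = { $ }
  A → ( A: FIRST \ {ε} = { '(' } — disjoint from FOLLOW(A)
  A → ε: FIRST \ {ε} = { } — this is the only nullable alternative, skip

Y: nullable alternative(s) Y → A; FOLLOW(Y) = { $ }
  Y → A: FIRST \ {ε} = { '(' } — this is the only nullable alternative, skip
  Y → F X F: FIRST \ {ε} = { 'id' } — disjoint from FOLLOW(Y)
  Y → F: FIRST \ {ε} = { 'id' } — disjoint from FOLLOW(Y)

F, X have no nullable alternative, so no FIRST/FOLLOW check is needed there.

No FIRST/FOLLOW conflicts found.

Answer: No FIRST/FOLLOW conflicts.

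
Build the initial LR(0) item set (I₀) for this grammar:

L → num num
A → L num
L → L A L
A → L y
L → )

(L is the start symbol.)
{ [L → . )], [L → . L A L], [L → . num num], [L' → . L] }

First, augment the grammar with L' → L
I₀ = CLOSURE({ [L' → . L] }):
  [L' → . L] has the dot before L: add [L → . num num], [L → . L A L], [L → . )]
No further items can be added.

I₀ = { [L → . )], [L → . L A L], [L → . num num], [L' → . L] }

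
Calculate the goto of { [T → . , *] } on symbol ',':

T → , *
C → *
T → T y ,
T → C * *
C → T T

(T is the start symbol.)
GOTO(I, ',') = CLOSURE({ [A → αX.β] : [A → α.Xβ] ∈ I, X = ',' })

Items with dot before ',', with the dot advanced:
  [T → . , *] → [T → , . *]
Closure adds nothing (no advanced item has the dot before a non-terminal).

GOTO = { [T → , . *] }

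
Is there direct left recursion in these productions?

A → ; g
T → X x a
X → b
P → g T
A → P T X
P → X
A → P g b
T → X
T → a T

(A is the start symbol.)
No direct left recursion

Direct left recursion occurs when N → N α for some non-terminal N (the right-hand side begins with the left-hand side itself).

A → ; g: starts with ';'
T → X x a: starts with X
X → b: starts with b
P → g T: starts with g
A → P T X: starts with P
P → X: starts with X
A → P g b: starts with P
T → X: starts with X
T → a T: starts with a

No direct left recursion found.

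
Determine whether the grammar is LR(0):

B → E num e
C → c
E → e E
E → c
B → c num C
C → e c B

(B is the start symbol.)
A grammar is LR(0) if no state in the canonical LR(0) collection has:
  - both a shift item (dot before a terminal) and a complete item (shift-reduce conflict), or
  - two or more complete items (reduce-reduce conflict; the accept item [B' → B .] counts as a complete item here).

Augment with B' → B and build the canonical LR(0) collection (I0 = CLOSURE({[B' → . B]}), then GOTO on every symbol after a dot until no new states appear). It has 15 states:
  I0: { [B → . E num e], [B → . c num C], [B' → . B], [E → . c], [E → . e E] }  — shift
  I1: { [B' → B .] }  — accept
  I2: { [B → E . num e] }  — shift
  I3: { [B → c . num C], [E → c .] }  — shift, reduce
  I4: { [E → . c], [E → . e E], [E → e . E] }  — shift
  I5: { [E → e E .] }  — reduce
  I6: { [E → c .] }  — reduce
  I7: { [B → c num . C], [C → . c], [C → . e c B] }  — shift
  I8: { [B → c num C .] }  — reduce
  I9: { [C → c .] }  — reduce
  I10: { [C → e . c B] }  — shift
  I11: { [B → . E num e], [B → . c num C], [C → e c . B], [E → . c], [E → . e E] }  — shift
  I12: { [C → e c B .] }  — reduce
  I13: { [B → E num . e] }  — shift
  I14: { [B → E num e .] }  — reduce

Conflict in state I3:
  Shift-reduce conflict between [E → c .] and [B → c . num C]
So the grammar is NOT LR(0).

Answer: No. Shift-reduce conflict between [E → c .] and [B → c . num C]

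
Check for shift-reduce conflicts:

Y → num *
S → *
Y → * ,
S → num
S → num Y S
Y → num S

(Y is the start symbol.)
Yes — I6: [S → num .] vs [Y → . * ,]

A shift-reduce conflict occurs when an LR(0) state has both:
  - a complete (reduce) item [A → α .] (dot at the end), and
  - a shift item [B → β . c γ] (dot before a terminal).

Augment with Y' → Y and build the canonical LR(0) collection (I0 = CLOSURE({[Y' → . Y]}), then GOTO on every symbol after a dot until no new states appear). It has 11 states:
  I0: { [Y → . * ,], [Y → . num *], [Y → . num S], [Y' → . Y] }  — shift
  I1: { [Y → * . ,] }  — shift
  I2: { [Y' → Y .] }  — accept
  I3: { [S → . *], [S → . num Y S], [S → . num], [Y → num . *], [Y → num . S] }  — shift
  I4: { [S → * .], [Y → num * .] }  — 2 reduces
  I5: { [Y → num S .] }  — reduce
  I6: { [S → num . Y S], [S → num .], [Y → . * ,], [Y → . num *], [Y → . num S] }  — shift, reduce
  I7: { [S → . *], [S → . num Y S], [S → . num], [S → num Y . S] }  — shift
  I8: { [S → * .] }  — reduce
  I9: { [S → num Y S .] }  — reduce
  I10: { [Y → * , .] }  — reduce

I6 contains reduce item [S → num .] and shift items [Y → . * ,], [Y → . num *], [Y → . num S] — shift-reduce conflict.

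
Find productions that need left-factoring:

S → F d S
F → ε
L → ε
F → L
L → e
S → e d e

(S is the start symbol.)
No, left-factoring is not needed

Left-factoring is needed when two productions for the same non-terminal
share a common prefix on the right-hand side.

Productions for S:
  S → F d S
  S → e d e
Productions for F:
  F → ε
  F → L
Productions for L:
  L → ε
  L → e

No common prefixes found.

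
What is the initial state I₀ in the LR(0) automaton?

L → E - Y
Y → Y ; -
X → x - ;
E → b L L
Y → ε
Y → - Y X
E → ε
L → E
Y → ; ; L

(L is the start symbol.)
{ [E → . b L L], [E → .], [L → . E - Y], [L → . E], [L' → . L] }

First, augment the grammar with L' → L
I₀ = CLOSURE({ [L' → . L] }):
  [L' → . L] has the dot before L: add [L → . E - Y], [L → . E]
  [L → . E - Y] has the dot before E: add [E → . b L L], [E → .]
No further items can be added.

I₀ = { [E → . b L L], [E → .], [L → . E - Y], [L → . E], [L' → . L] }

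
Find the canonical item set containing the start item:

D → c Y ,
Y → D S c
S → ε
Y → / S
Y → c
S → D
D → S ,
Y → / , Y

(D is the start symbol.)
{ [D → . S ,], [D → . c Y ,], [D' → . D], [S → . D], [S → .] }

First, augment the grammar with D' → D
I₀ = CLOSURE({ [D' → . D] }):
  [D' → . D] has the dot before D: add [D → . c Y ,], [D → . S ,]
  [D → . S ,] has the dot before S: add [S → .], [S → . D]
No further items can be added.

I₀ = { [D → . S ,], [D → . c Y ,], [D' → . D], [S → . D], [S → .] }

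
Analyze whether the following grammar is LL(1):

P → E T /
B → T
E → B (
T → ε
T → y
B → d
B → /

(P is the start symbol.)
A grammar is LL(1) if for each non-terminal N with multiple productions, the predict sets of those productions are pairwise disjoint, where PREDICT(N → α) = (FIRST(α) \ {ε}) ∪ (FOLLOW(N) if α ⇒* ε).

Relevant sets:
  FIRST(T) = { 'y', ε }
  FOLLOW(B) = { '(' }
  FOLLOW(T) = { '(', '/' }

For B:
  PREDICT(B → T) = { '(', 'y' }
  PREDICT(B → d) = { 'd' }
  PREDICT(B → '/') = { '/' }
For T:
  PREDICT(T → ε) = { '(', '/' }
  PREDICT(T → y) = { 'y' }
P, E have a single production, so nothing to check there.

All predict sets are disjoint. The grammar IS LL(1).

Answer: Yes, the grammar is LL(1).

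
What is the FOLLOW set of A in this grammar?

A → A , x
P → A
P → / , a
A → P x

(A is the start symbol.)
{ $, ',', 'x' }

A is the start symbol, so $ ∈ FOLLOW(A).
In A → A , x: A is followed by ',' x, add FIRST(',' x) \ {ε} = { ',' }
In P → A: A is at the end, add FOLLOW(P)

The FOLLOW sets referred to above (computed the same way, to a fixed point):
  FOLLOW(P) = { 'x' }

Taking the union: FOLLOW(A) = { $, ',', 'x' }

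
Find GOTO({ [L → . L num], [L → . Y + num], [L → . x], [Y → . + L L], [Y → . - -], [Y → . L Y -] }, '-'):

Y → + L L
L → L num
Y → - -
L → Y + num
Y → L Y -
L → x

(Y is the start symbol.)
GOTO(I, '-') = CLOSURE({ [A → αX.β] : [A → α.Xβ] ∈ I, X = '-' })

Items with dot before '-', with the dot advanced:
  [Y → . - -] → [Y → - . -]
Closure adds nothing (no advanced item has the dot before a non-terminal).

GOTO = { [Y → - . -] }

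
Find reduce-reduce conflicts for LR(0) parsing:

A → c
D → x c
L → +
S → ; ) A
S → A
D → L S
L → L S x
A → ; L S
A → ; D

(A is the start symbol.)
Augment with A' → A and build the canonical LR(0) collection (I0 = CLOSURE({[A' → . A]}), then GOTO on every symbol after a dot until no new states appear). It has 15 states:
  I0: { [A → . ; D], [A → . ; L S], [A → . c], [A' → . A] }  — shift
  I1: { [A → ; . D], [A → ; . L S], [D → . L S], [D → . x c], [L → . +], [L → . L S x] }  — shift
  I2: { [A' → A .] }  — accept
  I3: { [A → c .] }  — reduce
  I4: { [L → + .] }  — reduce
  I5: { [A → ; D .] }  — reduce
  I6: { [A → . ; D], [A → . ; L S], [A → . c], [A → ; L . S], [D → L . S], [L → L . S x], [S → . ; ) A], [S → . A] }  — shift
  I7: { [D → x . c] }  — shift
  I8: { [D → x c .] }  — reduce
  I9: { [A → ; . D], [A → ; . L S], [D → . L S], [D → . x c], [L → . +], [L → . L S x], [S → ; . ) A] }  — shift
  I10: { [S → A .] }  — reduce
  I11: { [A → ; L S .], [D → L S .], [L → L S . x] }  — shift, 2 reduces
  I12: { [L → L S x .] }  — reduce
  I13: { [A → . ; D], [A → . ; L S], [A → . c], [S → ; ) . A] }  — shift
  I14: { [S → ; ) A .] }  — reduce

I11 contains complete items [A → ; L S .], [D → L S .] — reduce-reduce conflict.

Answer: Yes — I11: [A → ; L S .] vs [D → L S .]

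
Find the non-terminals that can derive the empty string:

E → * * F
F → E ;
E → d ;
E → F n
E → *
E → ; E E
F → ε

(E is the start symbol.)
{ 'F' }

ε-productions: F → ε
So F is immediately nullable.
No further non-terminal can be added: every production for the remaining non-terminals contains a terminal or a non-nullable non-terminal.
Nullable = { 'F' }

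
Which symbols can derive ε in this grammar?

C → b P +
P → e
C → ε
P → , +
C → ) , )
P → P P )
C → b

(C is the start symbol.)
A non-terminal is nullable if it can derive ε (the empty string): either it has an ε-production, or it has a production whose right-hand side consists entirely of nullable non-terminals.

ε-productions: C → ε
So C is immediately nullable.
No further non-terminal can be added: every production for the remaining non-terminals contains a terminal or a non-nullable non-terminal.
Nullable = { 'C' }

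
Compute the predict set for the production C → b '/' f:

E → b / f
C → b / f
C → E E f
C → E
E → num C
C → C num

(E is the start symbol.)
PREDICT(C → b '/' f) = (FIRST(RHS) \ {ε}) ∪ (FOLLOW(C) if ε ∈ FIRST(RHS), i.e. RHS ⇒* ε)
FIRST(b '/' f) = { 'b' }
ε ∉ FIRST(b '/' f), so FOLLOW(C) is not added.
PREDICT(C → b '/' f) = { 'b' }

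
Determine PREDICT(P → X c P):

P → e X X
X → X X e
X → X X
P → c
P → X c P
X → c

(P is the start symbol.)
{ 'c' }

PREDICT(P → X c P) = (FIRST(RHS) \ {ε}) ∪ (FOLLOW(P) if ε ∈ FIRST(RHS), i.e. RHS ⇒* ε)
FIRST(X) = { 'c' }
FIRST(X c P) = { 'c' }
ε ∉ FIRST(X c P), so FOLLOW(P) is not added.
PREDICT(P → X c P) = { 'c' }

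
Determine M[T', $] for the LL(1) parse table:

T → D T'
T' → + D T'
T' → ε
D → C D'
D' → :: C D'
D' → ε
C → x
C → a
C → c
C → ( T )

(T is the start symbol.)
T' → ε

To find M[T', $], we find productions for T' where $ is in the predict set (PREDICT(N → α) = (FIRST(α) \ {ε}) ∪ (FOLLOW(N) if α ⇒* ε)).

Relevant sets:
  FOLLOW(T') = { $, ')' }

T' → + D T': PREDICT = { '+' }
T' → ε: PREDICT = { $, ')' }
  $ is in predict set, so this production goes in M[T', $]

M[T', $] = T' → ε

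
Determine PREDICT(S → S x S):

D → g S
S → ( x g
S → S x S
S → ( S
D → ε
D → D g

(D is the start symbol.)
PREDICT(S → S x S) = (FIRST(RHS) \ {ε}) ∪ (FOLLOW(S) if ε ∈ FIRST(RHS), i.e. RHS ⇒* ε)
FIRST(S) = { '(' }
FIRST(S x S) = { '(' }
ε ∉ FIRST(S x S), so FOLLOW(S) is not added.
PREDICT(S → S x S) = { '(' }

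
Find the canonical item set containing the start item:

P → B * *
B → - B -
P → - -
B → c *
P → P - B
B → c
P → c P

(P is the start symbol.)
{ [B → . - B -], [B → . c *], [B → . c], [P → . - -], [P → . B * *], [P → . P - B], [P → . c P], [P' → . P] }

First, augment the grammar with P' → P
I₀ = CLOSURE({ [P' → . P] }):
  [P' → . P] has the dot before P: add [P → . B * *], [P → . - -], [P → . P - B], [P → . c P]
  [P → . B * *] has the dot before B: add [B → . - B -], [B → . c *], [B → . c]
No further items can be added.

I₀ = { [B → . - B -], [B → . c *], [B → . c], [P → . - -], [P → . B * *], [P → . P - B], [P → . c P], [P' → . P] }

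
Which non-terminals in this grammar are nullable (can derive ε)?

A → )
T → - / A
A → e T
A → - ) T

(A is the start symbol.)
A non-terminal is nullable if it can derive ε (the empty string): either it has an ε-production, or it has a production whose right-hand side consists entirely of nullable non-terminals.

There are no ε-productions, so no non-terminal can derive ε.
No non-terminals are nullable.

Answer: None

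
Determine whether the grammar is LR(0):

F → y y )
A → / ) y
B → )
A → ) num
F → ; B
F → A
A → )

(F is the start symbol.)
No. Shift-reduce conflict between [A → ) .] and [A → ) . num]

Augment with F' → F and build the canonical LR(0) collection (I0 = CLOSURE({[F' → . F]}), then GOTO on every symbol after a dot until no new states appear). It has 14 states:
  I0: { [A → . ) num], [A → . )], [A → . / ) y], [F → . ; B], [F → . A], [F → . y y )], [F' → . F] }  — shift
  I1: { [A → ) . num], [A → ) .] }  — shift, reduce
  I2: { [A → / . ) y] }  — shift
  I3: { [B → . )], [F → ; . B] }  — shift
  I4: { [F → A .] }  — reduce
  I5: { [F' → F .] }  — accept
  I6: { [F → y . y )] }  — shift
  I7: { [F → y y . )] }  — shift
  I8: { [F → y y ) .] }  — reduce
  I9: { [B → ) .] }  — reduce
  I10: { [F → ; B .] }  — reduce
  I11: { [A → / ) . y] }  — shift
  I12: { [A → / ) y .] }  — reduce
  I13: { [A → ) num .] }  — reduce

Conflict in state I1:
  Shift-reduce conflict between [A → ) .] and [A → ) . num]
So the grammar is NOT LR(0).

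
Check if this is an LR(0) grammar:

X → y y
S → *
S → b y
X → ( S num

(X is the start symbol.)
A grammar is LR(0) if no state in the canonical LR(0) collection has:
  - both a shift item (dot before a terminal) and a complete item (shift-reduce conflict), or
  - two or more complete items (reduce-reduce conflict; the accept item [X' → X .] counts as a complete item here).

Augment with X' → X and build the canonical LR(0) collection (I0 = CLOSURE({[X' → . X]}), then GOTO on every symbol after a dot until no new states appear). It has 10 states:
  I0: { [X → . ( S num], [X → . y y], [X' → . X] }  — shift
  I1: { [S → . *], [S → . b y], [X → ( . S num] }  — shift
  I2: { [X' → X .] }  — accept
  I3: { [X → y . y] }  — shift
  I4: { [X → y y .] }  — reduce
  I5: { [S → * .] }  — reduce
  I6: { [X → ( S . num] }  — shift
  I7: { [S → b . y] }  — shift
  I8: { [S → b y .] }  — reduce
  I9: { [X → ( S num .] }  — reduce

Every state is either a pure shift/goto state or contains exactly one complete item and nothing to shift — no conflicts. The grammar is LR(0).

Answer: Yes, the grammar is LR(0)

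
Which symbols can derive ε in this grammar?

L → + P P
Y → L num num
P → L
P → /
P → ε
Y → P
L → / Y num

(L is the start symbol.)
{ 'P', 'Y' }

ε-productions: P → ε
So P is immediately nullable.
Y → P: every symbol on the right is nullable, so Y is nullable too.
No further non-terminal can be added: every production for the remaining non-terminals contains a terminal or a non-nullable non-terminal.
Nullable = { 'P', 'Y' }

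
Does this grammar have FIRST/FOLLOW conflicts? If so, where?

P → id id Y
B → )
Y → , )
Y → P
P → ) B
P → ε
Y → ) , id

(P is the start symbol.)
No FIRST/FOLLOW conflicts.

A FIRST/FOLLOW conflict occurs when a non-terminal N has a nullable alternative N → β (β ⇒* ε) and another alternative N → α with FIRST(α) ∩ FOLLOW(N) ≠ ∅: on such a lookahead the parser cannot decide between expanding α and letting N vanish via β.

Nullable non-terminals: P, Y.
FIRST sets used below: FIRST(P) = { ')', 'id', ε }

P: nullable alternative(s) P → ε; FOLLOW(P) = { $ }
  P → id id Y: FIRST \ {ε} = { 'id' } — disjoint from FOLLOW(P)
  P → ) B: FIRST \ {ε} = { ')' } — disjoint from FOLLOW(P)
  P → ε: FIRST \ {ε} = { } — this is the only nullable alternative, skip

Y: nullable alternative(s) Y → P; FOLLOW(Y) = { $ }
  Y → , ): FIRST \ {ε} = { ',' } — disjoint from FOLLOW(Y)
  Y → P: FIRST \ {ε} = { ')', 'id' } — this is the only nullable alternative, skip
  Y → ) , id: FIRST \ {ε} = { ')' } — disjoint from FOLLOW(Y)

B has no nullable alternative, so no FIRST/FOLLOW check is needed there.

No FIRST/FOLLOW conflicts found.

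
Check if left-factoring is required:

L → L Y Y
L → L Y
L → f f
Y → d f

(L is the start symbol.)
Left-factoring is needed when two productions for the same non-terminal
share a common prefix on the right-hand side.

Productions for L:
  L → L Y Y
  L → L Y
  L → f f

Found common prefix 'L Y' in productions for L

Answer: Yes, L has productions with common prefix 'L Y'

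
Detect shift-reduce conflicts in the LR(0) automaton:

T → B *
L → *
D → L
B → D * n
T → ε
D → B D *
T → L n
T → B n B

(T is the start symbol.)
Yes — I0: [T → .] vs [L → . *]; I4: [D → L .] vs [T → L . n]; I14: [T → B n B .] vs [L → . *]; I15: [D → B D * .] vs [B → D * . n]

Augment with T' → T and build the canonical LR(0) collection (I0 = CLOSURE({[T' → . T]}), then GOTO on every symbol after a dot until no new states appear). It has 16 states:
  I0: { [B → . D * n], [D → . B D *], [D → . L], [L → . *], [T → . B *], [T → . B n B], [T → . L n], [T → .], [T' → . T] }  — shift, reduce
  I1: { [L → * .] }  — reduce
  I2: { [B → . D * n], [D → . B D *], [D → . L], [D → B . D *], [L → . *], [T → B . *], [T → B . n B] }  — shift
  I3: { [B → D . * n] }  — shift
  I4: { [D → L .], [T → L . n] }  — shift, reduce
  I5: { [T' → T .] }  — accept
  I6: { [T → L n .] }  — reduce
  I7: { [B → D * . n] }  — shift
  I8: { [B → D * n .] }  — reduce
  I9: { [L → * .], [T → B * .] }  — 2 reduces
  I10: { [B → . D * n], [D → . B D *], [D → . L], [D → B . D *], [L → . *] }  — shift
  I11: { [B → D . * n], [D → B D . *] }  — shift
  I12: { [D → L .] }  — reduce
  I13: { [B → . D * n], [D → . B D *], [D → . L], [L → . *], [T → B n . B] }  — shift
  I14: { [B → . D * n], [D → . B D *], [D → . L], [D → B . D *], [L → . *], [T → B n B .] }  — shift, reduce
  I15: { [B → D * . n], [D → B D * .] }  — shift, reduce

I0 contains reduce item [T → .] and shift item [L → . *] — shift-reduce conflict.
I4 contains reduce item [D → L .] and shift item [T → L . n] — shift-reduce conflict.
I14 contains reduce item [T → B n B .] and shift item [L → . *] — shift-reduce conflict.
I15 contains reduce item [D → B D * .] and shift item [B → D * . n] — shift-reduce conflict.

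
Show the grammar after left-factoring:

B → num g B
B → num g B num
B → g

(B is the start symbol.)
Left-factoring transforms A → αβ₁ | αβ₂ into A → αA' and A' → β₁ | β₂
(α is the longest common prefix among the alternatives). Repeat until
no nonterminal has two alternatives with a common prefix.

Round 1: B has alternatives sharing prefix 'num g B'. Introduce B': B → num g B B'
  Add: B' → ε
  Add: B' → num

No remaining common prefixes — done.

Resulting grammar:
B → num g B B'
B' → ε
B' → num
B → g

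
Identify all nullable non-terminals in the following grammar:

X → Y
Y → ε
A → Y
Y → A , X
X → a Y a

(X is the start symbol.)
A non-terminal is nullable if it can derive ε (the empty string): either it has an ε-production, or it has a production whose right-hand side consists entirely of nullable non-terminals.

ε-productions: Y → ε
So Y is immediately nullable.
X → Y: every symbol on the right is nullable, so X is nullable too.
A → Y: every symbol on the right is nullable, so A is nullable too.
Every non-terminal is now nullable.
Nullable = { 'A', 'X', 'Y' }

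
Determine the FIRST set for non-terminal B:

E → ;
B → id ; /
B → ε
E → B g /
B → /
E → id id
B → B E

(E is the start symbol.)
{ '/', ';', 'g', 'id', ε }

FIRST sets of the other non-terminals involved (by the same procedure, iterated to a fixed point):
  FIRST(E) = { '/', ';', 'g', 'id' }

From B → id ; /:
  - id is a terminal: add 'id' and stop
From B → ε:
  - ε-production, so ε ∈ FIRST(B)
From B → /:
  - '/' is a terminal: add '/' and stop
From B → B E:
  - B is the symbol being defined: contributes nothing new
    B is nullable, so continue to the next symbol
  - E is a non-terminal: add FIRST(E) \ {ε} = { '/', ';', 'g', 'id' }
    E is not nullable, so stop

Collecting: FIRST(B) = { '/', ';', 'g', 'id', ε }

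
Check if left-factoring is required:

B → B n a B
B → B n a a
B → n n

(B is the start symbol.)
Left-factoring is needed when two productions for the same non-terminal
share a common prefix on the right-hand side.

Productions for B:
  B → B n a B
  B → B n a a
  B → n n

Found common prefix 'B n a' in productions for B

Answer: Yes, B has productions with common prefix 'B n a'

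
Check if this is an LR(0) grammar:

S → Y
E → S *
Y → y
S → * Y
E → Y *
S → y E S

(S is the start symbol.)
Augment with S' → S and build the canonical LR(0) collection (I0 = CLOSURE({[S' → . S]}), then GOTO on every symbol after a dot until no new states appear). It has 13 states:
  I0: { [S → . * Y], [S → . Y], [S → . y E S], [S' → . S], [Y → . y] }  — shift
  I1: { [S → * . Y], [Y → . y] }  — shift
  I2: { [S' → S .] }  — accept
  I3: { [S → Y .] }  — reduce
  I4: { [E → . S *], [E → . Y *], [S → . * Y], [S → . Y], [S → . y E S], [S → y . E S], [Y → . y], [Y → y .] }  — shift, reduce
  I5: { [S → . * Y], [S → . Y], [S → . y E S], [S → y E . S], [Y → . y] }  — shift
  I6: { [E → S . *] }  — shift
  I7: { [E → Y . *], [S → Y .] }  — shift, reduce
  I8: { [E → Y * .] }  — reduce
  I9: { [E → S * .] }  — reduce
  I10: { [S → y E S .] }  — reduce
  I11: { [S → * Y .] }  — reduce
  I12: { [Y → y .] }  — reduce

Conflict in state I4:
  Shift-reduce conflict between [Y → y .] and [S → . * Y]
So the grammar is NOT LR(0).

Answer: No. Shift-reduce conflict between [Y → y .] and [S → . * Y]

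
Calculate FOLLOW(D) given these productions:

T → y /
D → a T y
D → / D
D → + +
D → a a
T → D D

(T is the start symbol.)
{ $, '+', '/', 'a', 'y' }

To compute FOLLOW(D), find every occurrence of D on a right-hand side N → α D β: add FIRST(β) \ {ε}, and if β is empty or nullable also add FOLLOW(N). Iterate to a fixed point.

In D → / D: D is at the end; this adds FOLLOW(D) to itself — nothing new
In T → D D: D is followed by D, add FIRST(D) \ {ε} = { '+', '/', 'a' }
In T → D D: D is at the end, add FOLLOW(T)

The FOLLOW sets referred to above (computed the same way, to a fixed point):
  FOLLOW(T) = { $, 'y' }

Taking the union: FOLLOW(D) = { $, '+', '/', 'a', 'y' }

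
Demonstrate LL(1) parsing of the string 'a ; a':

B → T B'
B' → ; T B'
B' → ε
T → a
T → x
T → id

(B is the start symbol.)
LL(1) parsing maintains a stack (initially the start symbol over $) and the input. At each step: if the stack top is a terminal, match it against the current input token; if it is a non-terminal N, replace it with the RHS of M[N, lookahead] (the unique production whose predict set contains the lookahead).

Stack is shown with the top on the left.

Stack     Input    Action
-------------------------
B $       a ; a $  output B → T B'
T B' $    a ; a $  output T → a
a B' $    a ; a $  match 'a'
B' $      ; a $    output B' → ; T B'
; T B' $  ; a $    match ';'
T B' $    a $      output T → a
a B' $    a $      match 'a'
B' $      $        output B' → ε
$         $        accept

The string is accepted.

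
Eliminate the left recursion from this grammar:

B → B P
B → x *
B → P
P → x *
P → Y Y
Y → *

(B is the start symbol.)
B → x * B'
B → P B'
B' → P B'
B' → ε
P → x *
P → Y Y
Y → *

B is directly left-recursive. The standard transformation for
  A → A α₁ | ... | A α_m | β₁ | ... | β_n
is
  A  → β₁ A' | ... | β_n A'
  A' → α₁ A' | ... | α_m A' | ε

B → x * becomes B → x * B'
B → P becomes B → P B'
B → B P becomes B' → P B'
Add B' → ε

Productions for other non-terminals are unchanged:
  P → x *
  P → Y Y
  Y → *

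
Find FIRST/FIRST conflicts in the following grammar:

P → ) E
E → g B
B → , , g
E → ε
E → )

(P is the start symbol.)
No FIRST/FIRST conflicts.

Productions for E:
  E → g B: FIRST = { 'g' }
  E → ε: FIRST = { ε }
  E → ): FIRST = { ')' }
P, B have only one production, so no FIRST/FIRST conflict is possible there.

All alternatives of each non-terminal have pairwise disjoint FIRST sets.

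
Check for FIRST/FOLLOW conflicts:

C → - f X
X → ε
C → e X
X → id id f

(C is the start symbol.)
No FIRST/FOLLOW conflicts.

A FIRST/FOLLOW conflict occurs when a non-terminal N has a nullable alternative N → β (β ⇒* ε) and another alternative N → α with FIRST(α) ∩ FOLLOW(N) ≠ ∅: on such a lookahead the parser cannot decide between expanding α and letting N vanish via β.

Nullable non-terminals: X.

X: nullable alternative(s) X → ε; FOLLOW(X) = { $ }
  X → ε: FIRST \ {ε} = { } — this is the only nullable alternative, skip
  X → id id f: FIRST \ {ε} = { 'id' } — disjoint from FOLLOW(X)

C has no nullable alternative, so no FIRST/FOLLOW check is needed there.

No FIRST/FOLLOW conflicts found.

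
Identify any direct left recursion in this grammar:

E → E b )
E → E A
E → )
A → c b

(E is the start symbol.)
Direct left recursion occurs when N → N α for some non-terminal N (the right-hand side begins with the left-hand side itself).

E → E b ): LEFT RECURSIVE (starts with E)
E → E A: LEFT RECURSIVE (starts with E)
E → ): starts with ')'
A → c b: starts with c

The grammar has direct left recursion on: E.

Answer: Yes, E is left-recursive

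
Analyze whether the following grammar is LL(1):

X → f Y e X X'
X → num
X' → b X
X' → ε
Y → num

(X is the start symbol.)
No. Predict set conflict for X': { 'b' }

Relevant sets:
  FOLLOW(X') = { $, 'b' }

For X:
  PREDICT(X → f Y e X X') = { 'f' }
  PREDICT(X → num) = { 'num' }
For X':
  PREDICT(X' → b X) = { 'b' }
  PREDICT(X' → ε) = { $, 'b' }
Y has a single production, so nothing to check there.

Conflict found: Predict set conflict for X': { 'b' }
The grammar is NOT LL(1).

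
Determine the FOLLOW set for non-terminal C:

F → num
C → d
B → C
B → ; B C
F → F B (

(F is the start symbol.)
{ '(', 'd' }

To compute FOLLOW(C), find every occurrence of C on a right-hand side N → α C β: add FIRST(β) \ {ε}, and if β is empty or nullable also add FOLLOW(N). Iterate to a fixed point.

In B → C: C is at the end, add FOLLOW(B)
In B → ; B C: C is at the end, add FOLLOW(B)

The FOLLOW sets referred to above (computed the same way, to a fixed point):
  FOLLOW(B) = { '(', 'd' }

Taking the union: FOLLOW(C) = { '(', 'd' }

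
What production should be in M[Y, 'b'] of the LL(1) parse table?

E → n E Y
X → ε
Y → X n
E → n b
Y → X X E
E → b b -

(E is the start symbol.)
To find M[Y, 'b'], we find productions for Y where 'b' is in the predict set (PREDICT(N → α) = (FIRST(α) \ {ε}) ∪ (FOLLOW(N) if α ⇒* ε)).

Relevant sets:
  FIRST(X) = { ε }
  FIRST(E) = { 'b', 'n' }

Y → X n: PREDICT = { 'n' }
Y → X X E: PREDICT = { 'b', 'n' }
  'b' is in predict set, so this production goes in M[Y, 'b']

M[Y, 'b'] = Y → X X E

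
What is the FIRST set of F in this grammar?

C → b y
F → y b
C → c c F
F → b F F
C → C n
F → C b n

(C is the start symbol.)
{ 'b', 'c', 'y' }

FIRST sets of the other non-terminals involved (by the same procedure, iterated to a fixed point):
  FIRST(C) = { 'b', 'c' }

From F → y b:
  - y is a terminal: add 'y' and stop
From F → b F F:
  - b is a terminal: add 'b' and stop
From F → C b n:
  - C is a non-terminal: add FIRST(C) \ {ε} = { 'b', 'c' }
    C is not nullable, so stop

Collecting: FIRST(F) = { 'b', 'c', 'y' }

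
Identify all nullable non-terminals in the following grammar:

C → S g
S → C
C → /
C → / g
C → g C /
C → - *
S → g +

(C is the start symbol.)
There are no ε-productions, so no non-terminal can derive ε.
No non-terminals are nullable.

Answer: None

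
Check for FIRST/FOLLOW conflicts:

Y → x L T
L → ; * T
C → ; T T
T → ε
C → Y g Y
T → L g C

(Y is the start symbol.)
Nullable non-terminals: T.
FIRST sets used below: FIRST(L) = { ';' }

T: nullable alternative(s) T → ε; FOLLOW(T) = { $, ';', 'g' }
  T → ε: FIRST \ {ε} = { } — this is the only nullable alternative, skip
  T → L g C: FIRST \ {ε} = { ';' } — overlaps FOLLOW(T) on { ';' }: CONFLICT

C, L, Y have no nullable alternative, so no FIRST/FOLLOW check is needed there.

So the grammar has 1 FIRST/FOLLOW conflict (marked CONFLICT above).

Answer: Yes. T → L g C with FOLLOW(T) on { ';' }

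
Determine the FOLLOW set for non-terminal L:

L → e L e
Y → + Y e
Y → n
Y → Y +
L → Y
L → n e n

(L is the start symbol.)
To compute FOLLOW(L), find every occurrence of L on a right-hand side N → α L β: add FIRST(β) \ {ε}, and if β is empty or nullable also add FOLLOW(N). Iterate to a fixed point.

L is the start symbol, so $ ∈ FOLLOW(L).
In L → e L e: L is followed by e, add FIRST(e) \ {ε} = { 'e' }

Taking the union: FOLLOW(L) = { $, 'e' }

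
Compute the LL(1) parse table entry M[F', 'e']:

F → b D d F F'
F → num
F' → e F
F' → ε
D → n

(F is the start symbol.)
F' → e F, F' → ε

To find M[F', 'e'], we find productions for F' where 'e' is in the predict set (PREDICT(N → α) = (FIRST(α) \ {ε}) ∪ (FOLLOW(N) if α ⇒* ε)).

Relevant sets:
  FOLLOW(F') = { $, 'e' }

F' → e F: PREDICT = { 'e' }
  'e' is in predict set, so this production goes in M[F', 'e']
F' → ε: PREDICT = { $, 'e' }
  'e' is in predict set, so this production goes in M[F', 'e']

M[F', 'e'] = F' → e F, F' → ε  (a multiply-defined cell — the grammar is not LL(1))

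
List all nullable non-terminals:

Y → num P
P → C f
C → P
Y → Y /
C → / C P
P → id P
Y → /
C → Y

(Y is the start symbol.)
A non-terminal is nullable if it can derive ε (the empty string): either it has an ε-production, or it has a production whose right-hand side consists entirely of nullable non-terminals.

There are no ε-productions, so no non-terminal can derive ε.
No non-terminals are nullable.

Answer: None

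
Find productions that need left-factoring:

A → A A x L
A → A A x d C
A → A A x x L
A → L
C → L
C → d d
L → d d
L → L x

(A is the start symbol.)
Yes, A has productions with common prefix 'A A x'

Left-factoring is needed when two productions for the same non-terminal
share a common prefix on the right-hand side.

Productions for A:
  A → A A x L
  A → A A x d C
  A → A A x x L
  A → L
Productions for C:
  C → L
  C → d d
Productions for L:
  L → d d
  L → L x

Found common prefix 'A A x' in productions for A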